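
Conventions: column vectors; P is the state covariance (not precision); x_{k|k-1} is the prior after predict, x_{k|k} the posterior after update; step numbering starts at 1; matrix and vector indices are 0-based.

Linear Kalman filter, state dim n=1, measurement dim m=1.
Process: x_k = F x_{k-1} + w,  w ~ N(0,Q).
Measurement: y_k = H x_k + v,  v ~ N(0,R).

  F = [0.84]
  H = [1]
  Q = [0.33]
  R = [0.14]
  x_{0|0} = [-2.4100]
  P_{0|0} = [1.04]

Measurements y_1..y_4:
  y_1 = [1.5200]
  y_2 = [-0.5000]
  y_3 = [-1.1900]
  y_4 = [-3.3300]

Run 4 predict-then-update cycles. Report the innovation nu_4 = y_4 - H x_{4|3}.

innov = [-2.5621]

step 1: x^-=[-2.0244]  P^-=[1.0638]  S=[1.2038]  K=[0.8837]  nu=[3.5444]  x^+=[1.1078]  P^+=[0.1237]
step 2: x^-=[0.9306]  P^-=[0.4173]  S=[0.5573]  K=[0.7488]  nu=[-1.4306]  x^+=[-0.1406]  P^+=[0.1048]
step 3: x^-=[-0.1181]  P^-=[0.4040]  S=[0.5440]  K=[0.7426]  nu=[-1.0719]  x^+=[-0.9141]  P^+=[0.1040]
step 4: x^-=[-0.7679]  P^-=[0.4034]  S=[0.5434]  K=[0.7423]  nu=[-2.5621]  x^+=[-2.6699]  P^+=[0.1039]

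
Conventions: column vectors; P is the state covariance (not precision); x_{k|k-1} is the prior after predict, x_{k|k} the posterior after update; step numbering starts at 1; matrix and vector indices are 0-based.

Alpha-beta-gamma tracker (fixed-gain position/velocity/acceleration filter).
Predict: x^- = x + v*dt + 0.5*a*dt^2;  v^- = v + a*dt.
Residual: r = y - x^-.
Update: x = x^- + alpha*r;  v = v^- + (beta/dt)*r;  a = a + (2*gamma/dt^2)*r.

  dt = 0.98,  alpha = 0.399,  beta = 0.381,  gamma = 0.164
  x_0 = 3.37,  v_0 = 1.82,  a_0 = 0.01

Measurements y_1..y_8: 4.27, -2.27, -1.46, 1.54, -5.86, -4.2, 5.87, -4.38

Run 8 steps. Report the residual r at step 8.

resid = -14.2402

step 1: x_pred=5.1584  r=-0.8884  x^+=4.8039  v^+=1.4844  a^+=-0.2934
step 2: x_pred=6.1178  r=-8.3878  x^+=2.7710  v^+=-2.0641  a^+=-3.1580
step 3: x_pred=-0.7683  r=-0.6917  x^+=-1.0443  v^+=-5.4279  a^+=-3.3943
step 4: x_pred=-7.9935  r=9.5335  x^+=-4.1897  v^+=-5.0479  a^+=-0.1384
step 5: x_pred=-9.2030  r=3.3430  x^+=-7.8692  v^+=-3.8838  a^+=1.0034
step 6: x_pred=-11.1934  r=6.9934  x^+=-8.4031  v^+=-0.1816  a^+=3.3918
step 7: x_pred=-6.9523  r=12.8223  x^+=-1.8362  v^+=8.1274  a^+=7.7709
step 8: x_pred=9.8602  r=-14.2402  x^+=4.1784  v^+=10.2066  a^+=2.9075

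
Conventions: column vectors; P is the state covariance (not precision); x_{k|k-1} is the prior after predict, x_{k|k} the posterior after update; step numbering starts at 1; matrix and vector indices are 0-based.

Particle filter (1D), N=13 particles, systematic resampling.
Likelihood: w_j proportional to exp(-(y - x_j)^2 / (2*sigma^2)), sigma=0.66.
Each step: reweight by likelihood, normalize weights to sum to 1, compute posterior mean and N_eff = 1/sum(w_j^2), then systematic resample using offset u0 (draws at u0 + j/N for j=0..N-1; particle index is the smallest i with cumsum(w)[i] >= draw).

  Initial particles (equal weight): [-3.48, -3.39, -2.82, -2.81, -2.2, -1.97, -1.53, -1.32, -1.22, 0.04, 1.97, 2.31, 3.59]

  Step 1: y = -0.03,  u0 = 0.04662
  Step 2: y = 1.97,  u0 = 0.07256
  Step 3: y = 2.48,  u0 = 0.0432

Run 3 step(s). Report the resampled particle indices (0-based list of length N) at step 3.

step 1: w=[0.0000, 0.0000, 0.0001, 0.0001, 0.0031, 0.0092, 0.0523, 0.1025, 0.1362, 0.6882, 0.0070, 0.0013, 0.0000]  mean=-0.3626  Neff=1.9780  idx=[6, 7, 8, 8, 9, 9, 9, 9, 9, 9, 9, 9, 9]
step 2: w=[0.0000, 0.0000, 0.0001, 0.0001, 0.1111, 0.1111, 0.1111, 0.1111, 0.1111, 0.1111, 0.1111, 0.1111, 0.1111]  mean=0.0398  Neff=9.0031  idx=[4, 5, 6, 6, 7, 8, 8, 9, 10, 10, 11, 12, 12]
step 3: w=[0.0769, 0.0769, 0.0769, 0.0769, 0.0769, 0.0769, 0.0769, 0.0769, 0.0769, 0.0769, 0.0769, 0.0769, 0.0769]  mean=0.0400  Neff=13.0000  idx=[0, 1, 2, 3, 4, 5, 6, 7, 8, 9, 10, 11, 12]

resampled_idx = [0, 1, 2, 3, 4, 5, 6, 7, 8, 9, 10, 11, 12]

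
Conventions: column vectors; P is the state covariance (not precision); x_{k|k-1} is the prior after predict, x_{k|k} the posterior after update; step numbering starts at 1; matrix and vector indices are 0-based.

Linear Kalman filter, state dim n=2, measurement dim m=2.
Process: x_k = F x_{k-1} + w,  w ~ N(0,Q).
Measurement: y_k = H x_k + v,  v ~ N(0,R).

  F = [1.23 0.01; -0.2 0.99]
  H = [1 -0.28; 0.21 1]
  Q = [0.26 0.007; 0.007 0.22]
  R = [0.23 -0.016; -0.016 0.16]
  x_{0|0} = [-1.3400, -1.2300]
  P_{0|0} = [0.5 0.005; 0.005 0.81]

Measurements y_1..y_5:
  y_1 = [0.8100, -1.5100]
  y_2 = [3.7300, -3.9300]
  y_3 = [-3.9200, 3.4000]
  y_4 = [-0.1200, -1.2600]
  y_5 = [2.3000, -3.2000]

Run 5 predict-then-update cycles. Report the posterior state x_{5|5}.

x_post = [0.6355, -2.3968]

step 1: x^-=[-1.6605, -0.9497]  P^-=[1.0167 -0.1019; -0.1019 1.0319]  S=[1.3846 -0.1873; -0.1873 1.1939]  K=[0.7841 0.2165; -0.1714 0.8195]  nu=[2.2046, -0.2116]  x^+=[0.0224, -1.5009]  P^+=[0.1729 -0.0142; -0.0142 0.1368]
step 2: x^-=[0.0126, -1.4904]  P^-=[0.5213 -0.0515; -0.0515 0.3667]  S=[0.8088 -0.0576; -0.0576 0.5280]  K=[0.6754 0.1836; -0.1437 0.6582]  nu=[3.3001, -2.4422]  x^+=[1.7930, -3.5721]  P^+=[0.1488 -0.0127; -0.0127 0.1103]
step 3: x^-=[2.1697, -3.8949]  P^-=[0.4849 -0.0440; -0.0440 0.3391]  S=[0.7661 -0.0505; -0.0505 0.5020]  K=[0.6610 0.1818; -0.1389 0.6431]  nu=[-7.1803, 6.8393]  x^+=[-1.3333, 1.5009]  P^+=[0.1457 -0.0121; -0.0121 0.1077]
step 4: x^-=[-1.6249, 1.7525]  P^-=[0.4802 -0.0425; -0.0425 0.3361]  S=[0.7603 -0.0493; -0.0493 0.4995]  K=[0.6590 0.1818; -0.1381 0.6415]  nu=[1.9956, -2.6713]  x^+=[-0.7956, -0.2367]  P^+=[0.1453 -0.0120; -0.0120 0.1074]
step 5: x^-=[-0.9809, -0.0752]  P^-=[0.4795 -0.0422; -0.0422 0.3358]  S=[0.7595 -0.0491; -0.0491 0.4992]  K=[0.6587 0.1819; -0.1380 0.6413]  nu=[3.2598, -2.9188]  x^+=[0.6355, -2.3968]  P^+=[0.1452 -0.0119; -0.0119 0.1073]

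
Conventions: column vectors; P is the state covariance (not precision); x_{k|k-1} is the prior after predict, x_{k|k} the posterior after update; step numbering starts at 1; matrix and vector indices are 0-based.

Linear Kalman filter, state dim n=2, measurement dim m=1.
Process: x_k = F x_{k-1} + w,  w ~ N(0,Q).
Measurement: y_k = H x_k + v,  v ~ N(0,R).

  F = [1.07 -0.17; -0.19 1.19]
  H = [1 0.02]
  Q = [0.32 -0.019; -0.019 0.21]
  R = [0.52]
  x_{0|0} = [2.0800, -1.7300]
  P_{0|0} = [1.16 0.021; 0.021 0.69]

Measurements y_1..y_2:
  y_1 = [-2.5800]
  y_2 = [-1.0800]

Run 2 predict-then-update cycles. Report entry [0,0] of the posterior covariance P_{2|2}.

P_post[0,0] = 0.3272

step 1: x^-=[2.5197, -2.4539]  P^-=[1.6604 -0.3670; -0.3670 1.2195]  S=[2.1662]  K=[0.7631; -0.1582]  nu=[-5.0506]  x^+=[-1.3345, -1.6551]  P^+=[0.3989 -0.1055; -0.1055 1.1653]
step 2: x^-=[-1.1465, -1.7160]  P^-=[0.8488 -0.4736; -0.4736 1.9223]  S=[1.3506]  K=[0.6214; -0.3222]  nu=[0.1009]  x^+=[-1.0839, -1.7485]  P^+=[0.3272 -0.2032; -0.2032 1.7821]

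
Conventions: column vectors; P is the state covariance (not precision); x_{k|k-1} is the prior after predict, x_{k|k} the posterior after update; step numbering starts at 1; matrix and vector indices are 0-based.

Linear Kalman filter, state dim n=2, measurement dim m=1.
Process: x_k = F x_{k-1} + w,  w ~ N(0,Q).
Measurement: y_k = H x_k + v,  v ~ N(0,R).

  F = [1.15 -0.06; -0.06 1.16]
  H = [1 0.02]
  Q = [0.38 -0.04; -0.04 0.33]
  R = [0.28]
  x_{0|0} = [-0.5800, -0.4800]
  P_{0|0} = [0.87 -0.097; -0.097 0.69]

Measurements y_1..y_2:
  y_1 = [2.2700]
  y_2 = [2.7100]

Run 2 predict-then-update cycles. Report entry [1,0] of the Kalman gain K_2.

step 1: x^-=[-0.6382, -0.5220]  P^-=[1.5464 -0.2778; -0.2778 1.2751]  S=[1.8158]  K=[0.8486; -0.1389]  nu=[2.9186]  x^+=[1.8385, -0.9275]  P^+=[0.2389 -0.0637; -0.0637 1.2400]
step 2: x^-=[2.1699, -1.1862]  P^-=[0.7092 -0.2280; -0.2280 2.0083]  S=[0.9809]  K=[0.7184; -0.1915]  nu=[0.5638]  x^+=[2.5749, -1.2942]  P^+=[0.2030 -0.0931; -0.0931 1.9724]

K[1,0] = -0.1915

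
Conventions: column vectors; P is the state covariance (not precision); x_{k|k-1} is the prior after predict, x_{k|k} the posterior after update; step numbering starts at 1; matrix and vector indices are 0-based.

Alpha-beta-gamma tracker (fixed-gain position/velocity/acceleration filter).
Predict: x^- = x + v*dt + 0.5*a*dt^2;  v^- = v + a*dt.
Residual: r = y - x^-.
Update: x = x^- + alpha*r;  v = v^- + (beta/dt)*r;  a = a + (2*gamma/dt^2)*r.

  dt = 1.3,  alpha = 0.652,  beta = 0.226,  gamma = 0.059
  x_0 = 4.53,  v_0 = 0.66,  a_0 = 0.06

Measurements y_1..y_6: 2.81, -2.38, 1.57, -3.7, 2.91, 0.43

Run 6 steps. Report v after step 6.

step 1: x_pred=5.4387  r=-2.6287  x^+=3.7248  v^+=0.2810  a^+=-0.1235
step 2: x_pred=3.9857  r=-6.3657  x^+=-0.1647  v^+=-0.9862  a^+=-0.5680
step 3: x_pred=-1.9268  r=3.4968  x^+=0.3531  v^+=-1.1168  a^+=-0.3239
step 4: x_pred=-1.3723  r=-2.3277  x^+=-2.8900  v^+=-1.9424  a^+=-0.4864
step 5: x_pred=-5.8261  r=8.7361  x^+=-0.1302  v^+=-1.0560  a^+=0.1236
step 6: x_pred=-1.3985  r=1.8285  x^+=-0.2063  v^+=-0.5774  a^+=0.2513

v_post = -0.5774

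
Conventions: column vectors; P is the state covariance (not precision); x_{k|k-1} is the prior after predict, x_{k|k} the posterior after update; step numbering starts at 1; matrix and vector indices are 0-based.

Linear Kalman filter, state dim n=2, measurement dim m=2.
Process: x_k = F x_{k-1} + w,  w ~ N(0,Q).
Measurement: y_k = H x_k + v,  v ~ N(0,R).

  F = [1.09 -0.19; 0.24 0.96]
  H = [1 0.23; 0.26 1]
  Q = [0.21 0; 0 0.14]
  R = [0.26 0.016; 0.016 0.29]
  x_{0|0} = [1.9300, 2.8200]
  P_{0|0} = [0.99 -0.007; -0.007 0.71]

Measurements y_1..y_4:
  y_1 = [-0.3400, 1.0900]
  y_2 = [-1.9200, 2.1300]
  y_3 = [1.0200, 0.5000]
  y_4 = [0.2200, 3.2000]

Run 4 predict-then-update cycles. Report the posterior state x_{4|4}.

x_post = [-0.3192, 2.0704]

step 1: x^-=[1.5679, 3.1704]  P^-=[1.4147 0.1225; 0.1225 0.8481]  S=[1.7760 0.7087; 0.7087 1.2975]  K=[0.8461 -0.0843; -0.1175 0.7424]  nu=[-2.6371, -2.4881]  x^+=[-0.4537, 1.6330]  P^+=[0.2352 -0.0721; -0.0721 0.2321]
step 2: x^-=[-0.8048, 1.4588]  P^-=[0.5277 -0.0529; -0.0529 0.3343]  S=[0.7810 0.1740; 0.1740 0.6324]  K=[0.6715 -0.0515; -0.0876 0.5309]  nu=[-1.4507, 0.8804]  x^+=[-1.8243, 2.0533]  P^+=[0.1858 -0.0525; -0.0525 0.1662]
step 3: x^-=[-2.3786, 1.5334]  P^-=[0.4586 -0.0343; -0.0343 0.2797]  S=[0.7176 0.1633; 0.1633 0.5829]  K=[0.6354 -0.0322; -0.0681 0.4836]  nu=[3.0460, -0.4149]  x^+=[-0.4300, 1.1252]  P^+=[0.1749 -0.0447; -0.0447 0.1508]
step 4: x^-=[-0.6825, 0.9770]  P^-=[0.4418 -0.0264; -0.0264 0.2685]  S=[0.7038 0.1646; 0.1646 0.5746]  K=[0.6249 -0.0251; -0.0603 0.4725]  nu=[0.6778, 2.4005]  x^+=[-0.3192, 2.0704]  P^+=[0.1717 -0.0419; -0.0419 0.1470]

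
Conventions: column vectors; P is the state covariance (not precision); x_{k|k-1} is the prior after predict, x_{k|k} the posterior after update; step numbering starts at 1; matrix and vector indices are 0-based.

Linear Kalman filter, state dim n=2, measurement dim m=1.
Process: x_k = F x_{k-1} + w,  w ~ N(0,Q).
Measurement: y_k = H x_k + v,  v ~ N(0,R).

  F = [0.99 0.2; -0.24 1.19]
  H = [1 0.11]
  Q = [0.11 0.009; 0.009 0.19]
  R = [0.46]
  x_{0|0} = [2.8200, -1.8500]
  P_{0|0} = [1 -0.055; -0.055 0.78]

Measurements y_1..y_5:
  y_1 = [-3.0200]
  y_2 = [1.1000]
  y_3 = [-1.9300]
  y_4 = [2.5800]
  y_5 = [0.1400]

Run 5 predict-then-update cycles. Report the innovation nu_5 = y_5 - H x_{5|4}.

step 1: x^-=[2.4218, -2.8783]  P^-=[1.0995 -0.1051; -0.1051 1.3836]  S=[1.5531]  K=[0.7005; 0.0303]  nu=[-5.1252]  x^+=[-1.1683, -3.0337]  P^+=[0.3374 -0.1381; -0.1381 1.3821]
step 2: x^-=[-1.7634, -3.3296]  P^-=[0.4413 0.1017; 0.1017 2.2456]  S=[0.9509]  K=[0.4759; 0.3668]  nu=[3.2297]  x^+=[-0.2265, -2.1451]  P^+=[0.2260 -0.0642; -0.0642 2.1177]
step 3: x^-=[-0.6532, -2.4984]  P^-=[0.3907 0.3867; 0.3867 3.2385]  S=[0.9750]  K=[0.4444; 0.7620]  nu=[-1.0020]  x^+=[-1.0985, -3.2619]  P^+=[0.1982 0.0566; 0.0566 2.6724]
step 4: x^-=[-1.7399, -3.6180]  P^-=[0.4335 0.6619; 0.6619 3.9535]  S=[1.0870]  K=[0.4658; 1.0090]  nu=[4.7178]  x^+=[0.4578, 1.1422]  P^+=[0.1977 0.1510; 0.1510 2.8469]
step 5: x^-=[0.6817, 1.2493]  P^-=[0.4774 0.8102; 0.8102 4.1467]  S=[1.1658]  K=[0.4859; 1.0862]  nu=[-0.6791]  x^+=[0.3517, 0.5117]  P^+=[0.2021 0.1948; 0.1948 2.7711]

innov = [-0.6791]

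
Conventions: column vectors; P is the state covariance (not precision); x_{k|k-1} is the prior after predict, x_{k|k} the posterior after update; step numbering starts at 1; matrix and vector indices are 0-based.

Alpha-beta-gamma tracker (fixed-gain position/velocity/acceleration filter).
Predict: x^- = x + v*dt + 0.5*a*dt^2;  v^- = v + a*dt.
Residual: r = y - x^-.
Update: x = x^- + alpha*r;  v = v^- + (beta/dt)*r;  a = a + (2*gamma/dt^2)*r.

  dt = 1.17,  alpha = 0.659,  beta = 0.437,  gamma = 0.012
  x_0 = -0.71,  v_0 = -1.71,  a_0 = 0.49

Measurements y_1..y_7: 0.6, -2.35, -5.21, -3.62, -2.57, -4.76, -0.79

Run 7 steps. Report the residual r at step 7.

step 1: x_pred=-2.3753  r=2.9753  x^+=-0.4146  v^+=-0.0254  a^+=0.5422
step 2: x_pred=-0.0732  r=-2.2768  x^+=-1.5736  v^+=-0.2415  a^+=0.5022
step 3: x_pred=-1.5124  r=-3.6976  x^+=-3.9491  v^+=-1.0349  a^+=0.4374
step 4: x_pred=-4.8606  r=1.2406  x^+=-4.0430  v^+=-0.0598  a^+=0.4592
step 5: x_pred=-3.7987  r=1.2287  x^+=-2.9890  v^+=0.9364  a^+=0.4807
step 6: x_pred=-1.5644  r=-3.1956  x^+=-3.6703  v^+=0.3052  a^+=0.4247
step 7: x_pred=-3.0225  r=2.2325  x^+=-1.5513  v^+=1.6360  a^+=0.4638

resid = 2.2325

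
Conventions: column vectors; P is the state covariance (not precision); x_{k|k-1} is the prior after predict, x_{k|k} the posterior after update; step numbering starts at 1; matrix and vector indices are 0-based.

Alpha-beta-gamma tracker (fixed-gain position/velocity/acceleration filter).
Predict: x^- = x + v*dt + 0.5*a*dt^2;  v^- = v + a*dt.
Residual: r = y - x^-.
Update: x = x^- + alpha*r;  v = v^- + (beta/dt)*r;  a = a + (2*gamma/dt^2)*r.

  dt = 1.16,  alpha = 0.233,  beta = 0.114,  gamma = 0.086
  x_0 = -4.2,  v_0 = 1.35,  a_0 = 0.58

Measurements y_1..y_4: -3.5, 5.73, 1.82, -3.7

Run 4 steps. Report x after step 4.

x_post = 6.5566

step 1: x_pred=-2.2438  r=-1.2562  x^+=-2.5365  v^+=1.8993  a^+=0.4194
step 2: x_pred=-0.0510  r=5.7810  x^+=1.2959  v^+=2.9540  a^+=1.1584
step 3: x_pred=5.5019  r=-3.6819  x^+=4.6441  v^+=3.9359  a^+=0.6877
step 4: x_pred=9.6724  r=-13.3724  x^+=6.5566  v^+=3.4195  a^+=-1.0216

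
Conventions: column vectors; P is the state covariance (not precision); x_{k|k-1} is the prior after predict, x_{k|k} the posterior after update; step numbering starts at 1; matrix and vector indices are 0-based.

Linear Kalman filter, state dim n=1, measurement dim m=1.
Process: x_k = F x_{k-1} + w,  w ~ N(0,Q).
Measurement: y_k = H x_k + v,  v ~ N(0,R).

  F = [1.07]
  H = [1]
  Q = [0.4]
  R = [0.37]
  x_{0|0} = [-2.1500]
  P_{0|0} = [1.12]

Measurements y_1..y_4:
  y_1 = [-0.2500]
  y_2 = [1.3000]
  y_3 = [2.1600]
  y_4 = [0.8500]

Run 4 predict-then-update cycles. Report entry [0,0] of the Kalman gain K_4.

step 1: x^-=[-2.3005]  P^-=[1.6823]  S=[2.0523]  K=[0.8197]  nu=[2.0505]  x^+=[-0.6197]  P^+=[0.3033]
step 2: x^-=[-0.6631]  P^-=[0.7472]  S=[1.1172]  K=[0.6688]  nu=[1.9631]  x^+=[0.6499]  P^+=[0.2475]
step 3: x^-=[0.6954]  P^-=[0.6833]  S=[1.0533]  K=[0.6487]  nu=[1.4646]  x^+=[1.6455]  P^+=[0.2400]
step 4: x^-=[1.7607]  P^-=[0.6748]  S=[1.0448]  K=[0.6459]  nu=[-0.9107]  x^+=[1.1725]  P^+=[0.2390]

K[0,0] = 0.6459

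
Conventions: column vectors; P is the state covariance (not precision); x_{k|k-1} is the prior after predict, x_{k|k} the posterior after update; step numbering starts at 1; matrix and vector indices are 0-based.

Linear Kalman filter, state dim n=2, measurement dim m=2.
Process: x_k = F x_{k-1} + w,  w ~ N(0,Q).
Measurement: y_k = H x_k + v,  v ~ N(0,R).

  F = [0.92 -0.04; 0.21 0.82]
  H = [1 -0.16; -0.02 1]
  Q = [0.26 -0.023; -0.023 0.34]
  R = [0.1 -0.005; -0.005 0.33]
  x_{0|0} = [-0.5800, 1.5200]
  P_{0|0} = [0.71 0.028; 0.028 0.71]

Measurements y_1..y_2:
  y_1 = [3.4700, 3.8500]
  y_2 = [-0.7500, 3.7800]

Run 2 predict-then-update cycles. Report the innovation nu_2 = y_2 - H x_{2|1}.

innov = [-3.3363, 0.5391]

step 1: x^-=[-0.5944, 1.1246]  P^-=[0.8600 0.1118; 0.1118 0.8584]  S=[0.9462 -0.0474; -0.0474 1.1842]  K=[0.8958 0.1157; 0.0092 0.7233]  nu=[4.2443, 2.7135]  x^+=[3.5216, 3.1264]  P^+=[0.0947 0.0356; 0.0356 0.2394]
step 2: x^-=[3.1149, 3.3032]  P^-=[0.3379 0.0140; 0.0140 0.5174]  S=[0.4467 -0.0805; -0.0805 0.8470]  K=[0.7662 0.0814; -0.0447 0.6063]  nu=[-3.3363, 0.5391]  x^+=[0.6026, 3.7793]  P^+=[0.0801 0.0246; 0.0246 0.2008]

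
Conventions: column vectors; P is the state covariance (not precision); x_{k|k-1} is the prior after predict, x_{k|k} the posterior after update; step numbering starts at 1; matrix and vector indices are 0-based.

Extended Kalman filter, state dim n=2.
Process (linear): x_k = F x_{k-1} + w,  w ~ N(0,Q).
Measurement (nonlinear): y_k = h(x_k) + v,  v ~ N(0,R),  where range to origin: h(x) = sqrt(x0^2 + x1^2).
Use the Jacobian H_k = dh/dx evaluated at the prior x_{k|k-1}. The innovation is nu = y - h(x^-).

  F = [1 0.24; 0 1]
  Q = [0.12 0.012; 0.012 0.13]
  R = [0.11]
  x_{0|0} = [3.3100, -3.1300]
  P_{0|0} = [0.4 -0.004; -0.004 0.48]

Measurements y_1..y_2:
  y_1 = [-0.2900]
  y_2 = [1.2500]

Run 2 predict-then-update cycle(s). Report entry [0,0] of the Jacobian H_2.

step 1: x^-=[2.5588, -3.1300]  P^-=[0.5457 0.1232; 0.1232 0.6100]  H_jac=[0.6329 -0.7742]  S=[0.5735]  K=[0.4359; -0.6875]  nu=[-4.3328]  x^+=[0.6699, -0.1512]  P^+=[0.4367 0.2951; 0.2951 0.3389]
step 2: x^-=[0.6336, -0.1512]  P^-=[0.7179 0.3884; 0.3884 0.4689]  H_jac=[0.9727 -0.2320]  S=[0.6391]  K=[0.9515; 0.4209]  nu=[0.5986]  x^+=[1.2032, 0.1008]  P^+=[0.1392 0.1325; 0.1325 0.3557]

H_jac[0,0] = 0.9727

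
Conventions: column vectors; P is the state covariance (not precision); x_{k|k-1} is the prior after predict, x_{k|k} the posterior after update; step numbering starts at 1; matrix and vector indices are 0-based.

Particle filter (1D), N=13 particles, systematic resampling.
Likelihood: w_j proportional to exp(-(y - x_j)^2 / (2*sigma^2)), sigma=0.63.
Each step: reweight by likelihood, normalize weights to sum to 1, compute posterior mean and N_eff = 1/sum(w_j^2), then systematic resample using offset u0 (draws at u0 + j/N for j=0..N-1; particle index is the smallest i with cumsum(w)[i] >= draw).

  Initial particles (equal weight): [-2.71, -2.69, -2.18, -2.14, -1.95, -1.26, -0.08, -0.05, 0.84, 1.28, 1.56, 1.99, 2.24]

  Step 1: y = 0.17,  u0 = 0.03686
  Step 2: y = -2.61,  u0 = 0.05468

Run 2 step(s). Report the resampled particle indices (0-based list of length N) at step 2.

step 1: w=[0.0000, 0.0000, 0.0003, 0.0004, 0.0012, 0.0268, 0.3261, 0.3319, 0.2004, 0.0747, 0.0309, 0.0054, 0.0016]  mean=0.2461  Neff=3.7880  idx=[6, 6, 6, 6, 6, 7, 7, 7, 7, 8, 8, 8, 9]
step 2: w=[0.1204, 0.1204, 0.1204, 0.1204, 0.1204, 0.0994, 0.0994, 0.0994, 0.0994, 0.0001, 0.0001, 0.0001, 0.0000]  mean=-0.0677  Neff=8.9270  idx=[0, 1, 1, 2, 3, 3, 4, 4, 5, 6, 7, 8, 8]

resampled_idx = [0, 1, 1, 2, 3, 3, 4, 4, 5, 6, 7, 8, 8]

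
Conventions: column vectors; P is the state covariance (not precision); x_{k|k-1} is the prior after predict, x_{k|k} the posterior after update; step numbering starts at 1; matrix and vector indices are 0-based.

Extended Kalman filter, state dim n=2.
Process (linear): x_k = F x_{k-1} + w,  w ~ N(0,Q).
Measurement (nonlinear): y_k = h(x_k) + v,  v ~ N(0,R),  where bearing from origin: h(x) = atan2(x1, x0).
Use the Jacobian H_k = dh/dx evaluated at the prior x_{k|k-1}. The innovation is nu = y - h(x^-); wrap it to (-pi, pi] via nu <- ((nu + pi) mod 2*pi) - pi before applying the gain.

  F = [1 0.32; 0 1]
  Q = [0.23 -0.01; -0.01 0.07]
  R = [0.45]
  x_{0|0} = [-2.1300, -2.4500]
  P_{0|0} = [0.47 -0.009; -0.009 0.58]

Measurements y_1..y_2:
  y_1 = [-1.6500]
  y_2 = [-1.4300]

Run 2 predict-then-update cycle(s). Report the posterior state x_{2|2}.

x_post = [-3.4086, -2.7926]

step 1: x^-=[-2.9140, -2.4500]  P^-=[0.7536 0.1666; 0.1666 0.6500]  H_jac=[0.1690 -0.2011]  S=[0.4865]  K=[0.1930; -0.2107]  nu=[0.7925]  x^+=[-2.7610, -2.6170]  P^+=[0.7355 0.1864; 0.1864 0.6284]
step 2: x^-=[-3.5985, -2.6170]  P^-=[1.1491 0.3775; 0.3775 0.6984]  H_jac=[0.1322 -0.1818]  S=[0.4750]  K=[0.1753; -0.1622]  nu=[1.0828]  x^+=[-3.4086, -2.7926]  P^+=[1.1345 0.3910; 0.3910 0.6859]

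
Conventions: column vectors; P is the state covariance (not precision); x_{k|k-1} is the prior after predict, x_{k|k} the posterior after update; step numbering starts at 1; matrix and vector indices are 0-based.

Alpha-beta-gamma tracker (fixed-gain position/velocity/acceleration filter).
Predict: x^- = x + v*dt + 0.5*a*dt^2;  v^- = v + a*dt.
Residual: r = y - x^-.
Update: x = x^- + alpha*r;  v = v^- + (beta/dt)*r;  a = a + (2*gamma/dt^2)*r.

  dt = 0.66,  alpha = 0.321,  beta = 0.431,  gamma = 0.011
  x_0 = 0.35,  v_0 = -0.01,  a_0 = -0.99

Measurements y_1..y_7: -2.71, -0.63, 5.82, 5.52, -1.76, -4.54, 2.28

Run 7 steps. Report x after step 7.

step 1: x_pred=0.1278  r=-2.8378  x^+=-0.7831  v^+=-2.5166  a^+=-1.1333
step 2: x_pred=-2.6909  r=2.0609  x^+=-2.0294  v^+=-1.9187  a^+=-1.0292
step 3: x_pred=-3.5199  r=9.3399  x^+=-0.5218  v^+=3.5012  a^+=-0.5575
step 4: x_pred=1.6676  r=3.8524  x^+=2.9042  v^+=5.6490  a^+=-0.3630
step 5: x_pred=6.5535  r=-8.3135  x^+=3.8849  v^+=-0.0195  a^+=-0.7828
step 6: x_pred=3.7015  r=-8.2415  x^+=1.0560  v^+=-5.9181  a^+=-1.1991
step 7: x_pred=-3.1112  r=5.3912  x^+=-1.3806  v^+=-3.1889  a^+=-0.9268

x_post = -1.3806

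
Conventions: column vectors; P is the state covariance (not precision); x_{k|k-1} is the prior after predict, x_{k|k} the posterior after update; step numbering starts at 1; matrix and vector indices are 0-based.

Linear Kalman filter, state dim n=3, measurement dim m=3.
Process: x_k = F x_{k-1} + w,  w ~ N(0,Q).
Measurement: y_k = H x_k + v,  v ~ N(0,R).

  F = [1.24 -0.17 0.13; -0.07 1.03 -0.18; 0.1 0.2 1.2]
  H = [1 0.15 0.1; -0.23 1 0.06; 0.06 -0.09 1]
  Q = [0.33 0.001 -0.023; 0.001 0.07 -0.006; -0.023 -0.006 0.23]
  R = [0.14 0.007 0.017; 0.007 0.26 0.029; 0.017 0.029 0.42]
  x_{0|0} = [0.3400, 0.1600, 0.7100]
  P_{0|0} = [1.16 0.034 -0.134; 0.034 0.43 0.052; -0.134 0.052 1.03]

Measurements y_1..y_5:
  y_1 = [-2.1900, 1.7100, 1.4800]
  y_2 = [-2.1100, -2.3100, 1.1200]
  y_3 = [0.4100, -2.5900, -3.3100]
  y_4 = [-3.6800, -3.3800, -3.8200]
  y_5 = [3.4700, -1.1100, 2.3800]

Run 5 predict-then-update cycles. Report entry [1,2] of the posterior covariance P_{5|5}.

step 1: x^-=[0.4867, 0.0132, 0.9180]  P^-=[2.0836 -0.1156 0.0644; -0.1156 0.5377 -0.0689; 0.0644 -0.0689 1.7362]  S=[2.2292 -0.4979 0.3728; -0.4979 0.9573 -0.0364; 0.3728 -0.0364 2.1894]  K=[0.9078 -0.1477 -0.0658; 0.1391 0.6548 -0.0695; -0.0231 0.0399 0.8022]  nu=[-2.7705, 1.7537, 0.5340]  x^+=[-2.3225, 0.7390, 1.4803]  P^+=[0.1278 -0.0031 -0.0244; -0.0031 0.1681 0.0075; -0.0244 0.0075 0.3398]
step 2: x^-=[-2.8130, 0.6573, 1.6919]  P^-=[0.5303 -0.0445 0.0015; -0.0445 0.2570 -0.0345; 0.0015 -0.0345 0.7249]  S=[0.6692 -0.1188 0.1180; -0.1188 0.5640 0.0038; 0.1180 0.0038 1.1558]  K=[0.7670 -0.1332 -0.0456; 0.0835 0.4882 -0.0623; -0.0068 0.0097 0.6306]  nu=[0.4353, -3.7158, -0.3440]  x^+=[-1.9684, -1.0990, 1.4361]  P^+=[0.1081 -0.0047 -0.0169; -0.0047 0.1246 0.0009; -0.0169 0.0009 0.2661]
step 3: x^-=[-2.0673, -1.2527, 1.3067]  P^-=[0.5008 -0.0384 0.0011; -0.0384 0.2112 -0.0362; 0.0011 -0.0362 0.6155]  S=[0.6393 -0.1138 0.1048; -0.1138 0.5132 0.0007; 0.1048 0.0007 1.0460]  K=[0.7582 -0.1310 -0.0428; 0.0725 0.4407 -0.0625; -0.0080 -0.0016 0.5924]  nu=[2.5346, -1.8912, -4.6054]  x^+=[0.2994, -1.6144, -1.4385]  P^+=[0.1067 -0.0045 -0.0157; -0.0045 0.1124 -0.0019; -0.0157 -0.0019 0.2494]
step 4: x^-=[0.4587, -1.4249, -2.0192]  P^-=[0.4985 -0.0362 0.0010; -0.0362 0.1987 -0.0385; 0.0010 -0.0385 0.5898]  S=[0.6371 -0.1134 0.1017; -0.1134 0.4993 -0.0018; 0.1017 -0.0018 1.0207]  K=[0.7577 -0.1301 -0.0423; 0.0699 0.4258 -0.0636; -0.0090 -0.0066 0.5822]  nu=[-3.7231, -1.7284, -1.9566]  x^+=[-2.0548, -2.2965, -3.1132]  P^+=[0.1066 -0.0043 -0.0154; -0.0043 0.1086 -0.0031; -0.0154 -0.0031 0.2448]
step 5: x^-=[-2.5623, -1.6612, -4.4007]  P^-=[0.4982 -0.0355 0.0011; -0.0355 0.1950 -0.0398; 0.0011 -0.0398 0.5826]  S=[0.6368 -0.1134 0.1009; -0.1134 0.4950 -0.0032; 0.1009 -0.0032 1.0136]  K=[0.7577 -0.1297 -0.0421; 0.0692 0.4211 -0.0643; -0.0095 -0.0088 0.5793]  nu=[6.7216, 0.2259, 6.7849]  x^+=[2.2161, -1.5374, -0.5362]  P^+=[0.1066 -0.0042 -0.0153; -0.0042 0.1074 -0.0037; -0.0153 -0.0037 0.2435]

P_post[1,2] = -0.0037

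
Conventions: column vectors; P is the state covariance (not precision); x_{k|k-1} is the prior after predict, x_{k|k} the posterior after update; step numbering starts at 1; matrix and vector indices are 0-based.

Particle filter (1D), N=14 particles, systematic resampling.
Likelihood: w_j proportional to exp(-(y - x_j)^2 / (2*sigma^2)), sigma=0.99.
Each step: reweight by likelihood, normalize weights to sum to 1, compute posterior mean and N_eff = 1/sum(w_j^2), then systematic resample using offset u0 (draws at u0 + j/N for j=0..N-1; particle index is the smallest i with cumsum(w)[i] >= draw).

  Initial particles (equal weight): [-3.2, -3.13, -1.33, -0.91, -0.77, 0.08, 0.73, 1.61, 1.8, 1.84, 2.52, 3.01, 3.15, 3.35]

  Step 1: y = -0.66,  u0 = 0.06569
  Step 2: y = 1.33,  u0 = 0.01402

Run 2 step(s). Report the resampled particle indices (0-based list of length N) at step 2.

resampled_idx = [1, 6, 8, 9, 10, 10, 11, 11, 12, 12, 12, 13, 13, 13]

step 1: w=[0.0090, 0.0108, 0.1923, 0.2342, 0.2403, 0.1829, 0.0902, 0.0175, 0.0110, 0.0100, 0.0014, 0.0003, 0.0001, 0.0001]  mean=-0.5647  Neff=5.2112  idx=[2, 2, 2, 3, 3, 3, 4, 4, 4, 5, 5, 5, 6, 9]
step 2: w=[0.0073, 0.0073, 0.0073, 0.0210, 0.0210, 0.0210, 0.0286, 0.0286, 0.0286, 0.1221, 0.1221, 0.1221, 0.2256, 0.2374]  mean=0.4783  Neff=6.4136  idx=[1, 6, 8, 9, 10, 10, 11, 11, 12, 12, 12, 13, 13, 13]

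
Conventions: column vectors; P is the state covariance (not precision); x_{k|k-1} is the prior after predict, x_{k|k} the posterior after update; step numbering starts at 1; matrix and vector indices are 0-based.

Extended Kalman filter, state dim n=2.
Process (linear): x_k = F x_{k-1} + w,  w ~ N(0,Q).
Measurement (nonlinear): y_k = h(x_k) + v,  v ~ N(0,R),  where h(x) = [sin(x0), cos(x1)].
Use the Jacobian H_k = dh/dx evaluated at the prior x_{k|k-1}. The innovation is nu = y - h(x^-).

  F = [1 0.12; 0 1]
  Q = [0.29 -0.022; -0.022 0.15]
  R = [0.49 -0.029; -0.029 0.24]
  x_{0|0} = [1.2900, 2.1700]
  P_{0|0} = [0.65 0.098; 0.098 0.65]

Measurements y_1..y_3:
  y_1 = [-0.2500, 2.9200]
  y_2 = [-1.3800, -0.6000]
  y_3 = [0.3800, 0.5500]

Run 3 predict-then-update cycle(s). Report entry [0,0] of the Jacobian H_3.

step 1: x^-=[1.5504, 2.1700]  P^-=[0.9729 0.1540; 0.1540 0.8000]  H_jac=[0.0204 0.0000; 0.0000 -0.8258]  S=[0.4904 -0.0316; -0.0316 0.7855]  K=[0.0301 -0.1607; -0.0479 -0.8429]  nu=[-1.2498, 3.4840]  x^+=[0.9530, -0.7068]  P^+=[0.9518 0.0478; 0.0478 0.2433]
step 2: x^-=[0.8681, -0.7068]  P^-=[1.2568 0.0550; 0.0550 0.3933]  H_jac=[0.6462 0.0000; 0.0000 0.6494]  S=[1.0149 -0.0059; -0.0059 0.4059]  K=[0.8009 0.0996; 0.0387 0.6299]  nu=[-2.1431, -1.3604]  x^+=[-0.9838, -1.6466]  P^+=[0.6028 0.0011; 0.0011 0.2310]
step 3: x^-=[-1.1814, -1.6466]  P^-=[0.8964 0.0068; 0.0068 0.3810]  H_jac=[0.3796 0.0000; 0.0000 0.9971]  S=[0.6192 -0.0264; -0.0264 0.6189]  K=[0.5510 0.0345; 0.0304 0.6153]  nu=[1.3051, 0.6257]  x^+=[-0.4406, -1.2219]  P^+=[0.7086 -0.0077; -0.0077 0.1472]

H_jac[0,0] = 0.3796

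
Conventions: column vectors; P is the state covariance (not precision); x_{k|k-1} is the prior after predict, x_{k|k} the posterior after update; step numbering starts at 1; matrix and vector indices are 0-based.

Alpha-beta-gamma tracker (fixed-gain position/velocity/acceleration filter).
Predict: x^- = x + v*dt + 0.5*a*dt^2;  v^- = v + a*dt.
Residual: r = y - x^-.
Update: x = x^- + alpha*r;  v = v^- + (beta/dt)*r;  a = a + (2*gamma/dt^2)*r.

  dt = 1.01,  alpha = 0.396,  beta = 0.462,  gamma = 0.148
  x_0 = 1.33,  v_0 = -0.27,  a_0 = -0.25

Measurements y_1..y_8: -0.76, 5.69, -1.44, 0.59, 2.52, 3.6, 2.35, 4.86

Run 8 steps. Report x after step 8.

x_post = 4.5700

step 1: x_pred=0.9298  r=-1.6898  x^+=0.2606  v^+=-1.2955  a^+=-0.7403
step 2: x_pred=-1.4254  r=7.1154  x^+=1.3923  v^+=1.2116  a^+=1.3243
step 3: x_pred=3.2915  r=-4.7315  x^+=1.4178  v^+=0.3849  a^+=-0.0486
step 4: x_pred=1.7817  r=-1.1917  x^+=1.3098  v^+=-0.2094  a^+=-0.3944
step 5: x_pred=0.8972  r=1.6228  x^+=1.5398  v^+=0.1346  a^+=0.0765
step 6: x_pred=1.7148  r=1.8852  x^+=2.4613  v^+=1.0742  a^+=0.6235
step 7: x_pred=3.8643  r=-1.5143  x^+=3.2646  v^+=1.0113  a^+=0.1841
step 8: x_pred=4.3799  r=0.4801  x^+=4.5700  v^+=1.4168  a^+=0.3234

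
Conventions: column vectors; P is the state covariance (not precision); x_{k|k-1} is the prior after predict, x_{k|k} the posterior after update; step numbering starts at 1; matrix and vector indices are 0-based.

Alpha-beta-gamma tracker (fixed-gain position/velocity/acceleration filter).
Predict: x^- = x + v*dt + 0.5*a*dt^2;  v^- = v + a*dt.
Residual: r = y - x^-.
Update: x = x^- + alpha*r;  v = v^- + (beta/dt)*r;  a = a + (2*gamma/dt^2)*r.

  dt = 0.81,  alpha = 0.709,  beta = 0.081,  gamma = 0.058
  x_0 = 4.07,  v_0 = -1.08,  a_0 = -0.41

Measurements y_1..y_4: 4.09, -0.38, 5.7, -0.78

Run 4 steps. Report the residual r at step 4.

resid = -3.2223

step 1: x_pred=3.0607  r=1.0293  x^+=3.7905  v^+=-1.3092  a^+=-0.2280
step 2: x_pred=2.6552  r=-3.0352  x^+=0.5033  v^+=-1.7974  a^+=-0.7647
step 3: x_pred=-1.2035  r=6.9035  x^+=3.6911  v^+=-1.7264  a^+=0.4559
step 4: x_pred=2.4423  r=-3.2223  x^+=0.1577  v^+=-1.6794  a^+=-0.1138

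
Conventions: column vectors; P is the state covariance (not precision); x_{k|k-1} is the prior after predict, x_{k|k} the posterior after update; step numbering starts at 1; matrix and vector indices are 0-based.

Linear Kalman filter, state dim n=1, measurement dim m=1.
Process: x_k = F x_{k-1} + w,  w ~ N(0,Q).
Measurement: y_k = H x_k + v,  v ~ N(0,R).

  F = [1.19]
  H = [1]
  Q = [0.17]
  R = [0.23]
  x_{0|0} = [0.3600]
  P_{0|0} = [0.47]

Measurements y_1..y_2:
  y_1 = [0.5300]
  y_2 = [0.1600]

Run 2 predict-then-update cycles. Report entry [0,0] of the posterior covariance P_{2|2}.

P_post[0,0] = 0.1493

step 1: x^-=[0.4284]  P^-=[0.8356]  S=[1.0656]  K=[0.7842]  nu=[0.1016]  x^+=[0.5081]  P^+=[0.1804]
step 2: x^-=[0.6046]  P^-=[0.4254]  S=[0.6554]  K=[0.6491]  nu=[-0.4446]  x^+=[0.3160]  P^+=[0.1493]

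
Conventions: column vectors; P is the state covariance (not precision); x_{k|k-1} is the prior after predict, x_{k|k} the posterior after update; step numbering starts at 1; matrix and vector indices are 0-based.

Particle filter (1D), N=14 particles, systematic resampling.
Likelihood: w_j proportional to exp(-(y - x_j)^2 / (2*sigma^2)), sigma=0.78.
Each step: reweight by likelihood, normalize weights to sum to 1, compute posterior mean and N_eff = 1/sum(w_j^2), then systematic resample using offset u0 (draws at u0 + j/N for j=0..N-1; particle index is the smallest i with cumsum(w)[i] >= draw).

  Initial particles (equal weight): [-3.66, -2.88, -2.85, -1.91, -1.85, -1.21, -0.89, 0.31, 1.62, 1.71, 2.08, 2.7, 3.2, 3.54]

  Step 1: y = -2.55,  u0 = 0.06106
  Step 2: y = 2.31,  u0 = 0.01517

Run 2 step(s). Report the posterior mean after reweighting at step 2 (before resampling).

step 1: w=[0.0926, 0.2331, 0.2367, 0.1821, 0.1704, 0.0583, 0.0265, 0.0003, 0.0000, 0.0000, 0.0000, 0.0000, 0.0000, 0.0000]  mean=-2.4420  Neff=5.3982  idx=[0, 1, 1, 1, 2, 2, 2, 2, 3, 3, 4, 4, 5, 6]
step 2: w=[0.0000, 0.0000, 0.0000, 0.0000, 0.0000, 0.0000, 0.0000, 0.0000, 0.0017, 0.0017, 0.0025, 0.0025, 0.1446, 0.8469]  mean=-0.9446  Neff=1.3547  idx=[12, 12, 13, 13, 13, 13, 13, 13, 13, 13, 13, 13, 13, 13]

post_mean = -0.9446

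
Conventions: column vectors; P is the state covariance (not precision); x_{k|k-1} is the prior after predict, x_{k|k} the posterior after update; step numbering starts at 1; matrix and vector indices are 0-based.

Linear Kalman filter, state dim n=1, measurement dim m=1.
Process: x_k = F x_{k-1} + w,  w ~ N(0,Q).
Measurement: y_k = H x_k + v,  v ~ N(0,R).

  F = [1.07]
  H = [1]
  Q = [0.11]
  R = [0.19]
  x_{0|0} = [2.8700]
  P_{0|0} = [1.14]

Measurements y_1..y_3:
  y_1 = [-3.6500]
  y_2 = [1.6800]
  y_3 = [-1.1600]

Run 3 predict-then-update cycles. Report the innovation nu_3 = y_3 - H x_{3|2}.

step 1: x^-=[3.0709]  P^-=[1.4152]  S=[1.6052]  K=[0.8816]  nu=[-6.7209]  x^+=[-2.8545]  P^+=[0.1675]
step 2: x^-=[-3.0543]  P^-=[0.3018]  S=[0.4918]  K=[0.6137]  nu=[4.7343]  x^+=[-0.1491]  P^+=[0.1166]
step 3: x^-=[-0.1595]  P^-=[0.2435]  S=[0.4335]  K=[0.5617]  nu=[-1.0005]  x^+=[-0.7215]  P^+=[0.1067]

innov = [-1.0005]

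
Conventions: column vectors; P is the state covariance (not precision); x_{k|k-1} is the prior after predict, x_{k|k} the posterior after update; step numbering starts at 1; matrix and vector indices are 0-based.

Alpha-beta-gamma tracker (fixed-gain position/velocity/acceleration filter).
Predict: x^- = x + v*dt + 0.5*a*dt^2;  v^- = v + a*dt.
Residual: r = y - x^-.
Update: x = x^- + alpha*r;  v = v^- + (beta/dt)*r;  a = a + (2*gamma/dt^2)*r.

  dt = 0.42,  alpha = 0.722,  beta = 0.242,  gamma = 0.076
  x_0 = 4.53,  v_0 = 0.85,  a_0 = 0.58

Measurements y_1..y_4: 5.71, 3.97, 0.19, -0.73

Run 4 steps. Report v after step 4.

step 1: x_pred=4.9382  r=0.7718  x^+=5.4954  v^+=1.5383  a^+=1.2451
step 2: x_pred=6.2513  r=-2.2813  x^+=4.6042  v^+=0.7468  a^+=-0.7207
step 3: x_pred=4.8543  r=-4.6643  x^+=1.4867  v^+=-2.2434  a^+=-4.7398
step 4: x_pred=0.1264  r=-0.8564  x^+=-0.4919  v^+=-4.7276  a^+=-5.4777

v_post = -4.7276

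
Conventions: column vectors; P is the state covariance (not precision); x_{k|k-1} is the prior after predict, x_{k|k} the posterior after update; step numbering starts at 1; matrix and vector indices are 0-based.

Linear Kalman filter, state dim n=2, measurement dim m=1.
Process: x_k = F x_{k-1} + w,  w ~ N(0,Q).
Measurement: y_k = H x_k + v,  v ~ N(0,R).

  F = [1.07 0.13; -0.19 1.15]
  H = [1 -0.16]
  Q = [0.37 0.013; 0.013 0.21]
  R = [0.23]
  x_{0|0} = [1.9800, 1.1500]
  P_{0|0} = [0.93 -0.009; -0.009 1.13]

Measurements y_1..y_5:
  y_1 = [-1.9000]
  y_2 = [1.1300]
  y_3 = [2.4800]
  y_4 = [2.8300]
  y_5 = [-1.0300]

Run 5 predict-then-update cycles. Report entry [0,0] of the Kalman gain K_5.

K[0,0] = 0.8501

step 1: x^-=[2.2681, 0.9463]  P^-=[1.4514 -0.0180; -0.0180 1.7419]  S=[1.7317]  K=[0.8398; -0.1713]  nu=[-4.0167]  x^+=[-1.1050, 1.6345]  P^+=[0.2301 0.2312; 0.2312 1.6911]
step 2: x^-=[-0.9699, 2.0896]  P^-=[0.7264 0.4978; 0.4978 2.3538]  S=[0.8573]  K=[0.7543; 0.1413]  nu=[2.4342]  x^+=[0.8664, 2.4337]  P^+=[0.2385 0.4064; 0.4064 2.3366]
step 3: x^-=[1.2434, 2.6341]  P^-=[0.7956 0.8038; 0.8038 3.1312]  S=[0.8486]  K=[0.7861; 0.3569]  nu=[1.6581]  x^+=[2.5467, 3.2258]  P^+=[0.2713 0.5658; 0.5658 3.0231]
step 4: x^-=[3.1443, 3.2258]  P^-=[0.8891 1.0920; 1.0920 3.9707]  S=[0.8713]  K=[0.8199; 0.5242]  nu=[0.2018]  x^+=[3.3098, 3.3316]  P^+=[0.3034 0.7176; 0.7176 3.7313]
step 5: x^-=[3.9746, 3.2025]  P^-=[0.9800 1.3744; 1.3744 4.8420]  S=[0.8942]  K=[0.8501; 0.6706]  nu=[-4.4922]  x^+=[0.1559, 0.1899]  P^+=[0.3339 0.8646; 0.8646 4.4398]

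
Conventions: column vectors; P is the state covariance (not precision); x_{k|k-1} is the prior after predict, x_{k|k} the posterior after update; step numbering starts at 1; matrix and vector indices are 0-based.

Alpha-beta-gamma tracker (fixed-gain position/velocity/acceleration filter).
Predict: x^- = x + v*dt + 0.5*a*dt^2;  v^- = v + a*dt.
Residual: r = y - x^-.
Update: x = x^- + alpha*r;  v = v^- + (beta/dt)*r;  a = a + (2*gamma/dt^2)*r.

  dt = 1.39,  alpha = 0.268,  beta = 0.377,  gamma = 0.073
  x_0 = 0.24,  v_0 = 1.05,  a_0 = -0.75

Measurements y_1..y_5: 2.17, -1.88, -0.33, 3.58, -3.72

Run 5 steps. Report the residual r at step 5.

step 1: x_pred=0.9750  r=1.1950  x^+=1.2952  v^+=0.3316  a^+=-0.6597
step 2: x_pred=1.1189  r=-2.9989  x^+=0.3152  v^+=-1.3987  a^+=-0.8863
step 3: x_pred=-2.4853  r=2.1553  x^+=-1.9076  v^+=-2.0461  a^+=-0.7234
step 4: x_pred=-5.4507  r=9.0307  x^+=-3.0304  v^+=-0.6024  a^+=-0.0410
step 5: x_pred=-3.9074  r=0.1874  x^+=-3.8572  v^+=-0.6086  a^+=-0.0269

resid = 0.1874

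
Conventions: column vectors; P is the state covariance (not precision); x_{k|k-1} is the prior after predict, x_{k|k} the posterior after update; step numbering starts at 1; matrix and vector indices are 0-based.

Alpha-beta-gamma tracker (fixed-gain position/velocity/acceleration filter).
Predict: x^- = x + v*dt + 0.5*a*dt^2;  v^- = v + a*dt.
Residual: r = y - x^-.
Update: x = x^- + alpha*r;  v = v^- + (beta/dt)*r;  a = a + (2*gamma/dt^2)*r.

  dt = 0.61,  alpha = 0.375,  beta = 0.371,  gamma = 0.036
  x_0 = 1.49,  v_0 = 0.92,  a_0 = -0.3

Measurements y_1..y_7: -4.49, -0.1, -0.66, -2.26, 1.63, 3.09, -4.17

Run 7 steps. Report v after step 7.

step 1: x_pred=1.9954  r=-6.4854  x^+=-0.4366  v^+=-3.2074  a^+=-1.5549
step 2: x_pred=-2.6824  r=2.5824  x^+=-1.7140  v^+=-2.5853  a^+=-1.0552
step 3: x_pred=-3.4873  r=2.8273  x^+=-2.4271  v^+=-1.5093  a^+=-0.5081
step 4: x_pred=-3.4423  r=1.1823  x^+=-2.9990  v^+=-1.1002  a^+=-0.2794
step 5: x_pred=-3.7221  r=5.3521  x^+=-1.7150  v^+=1.9845  a^+=0.7563
step 6: x_pred=-0.3638  r=3.4538  x^+=0.9314  v^+=4.5464  a^+=1.4246
step 7: x_pred=3.9697  r=-8.1397  x^+=0.9173  v^+=0.4648  a^+=-0.1505

v_post = 0.4648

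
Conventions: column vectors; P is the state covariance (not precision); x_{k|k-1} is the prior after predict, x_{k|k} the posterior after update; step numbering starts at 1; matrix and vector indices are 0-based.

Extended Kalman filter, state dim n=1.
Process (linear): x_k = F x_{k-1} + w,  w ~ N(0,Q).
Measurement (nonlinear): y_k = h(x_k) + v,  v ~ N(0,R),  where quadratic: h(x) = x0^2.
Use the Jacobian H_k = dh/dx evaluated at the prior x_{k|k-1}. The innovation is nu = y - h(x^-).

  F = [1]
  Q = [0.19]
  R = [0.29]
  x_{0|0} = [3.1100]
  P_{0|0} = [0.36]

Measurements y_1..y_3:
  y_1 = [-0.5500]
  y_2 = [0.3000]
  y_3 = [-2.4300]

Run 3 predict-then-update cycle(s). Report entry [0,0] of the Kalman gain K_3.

step 1: x^-=[3.1100]  P^-=[0.5500]  H_jac=[6.2200]  S=[21.5686]  K=[0.1586]  nu=[-10.2221]  x^+=[1.4887]  P^+=[0.0074]
step 2: x^-=[1.4887]  P^-=[0.1974]  H_jac=[2.9773]  S=[2.0398]  K=[0.2881]  nu=[-1.9161]  x^+=[0.9366]  P^+=[0.0281]
step 3: x^-=[0.9366]  P^-=[0.2181]  H_jac=[1.8732]  S=[1.0551]  K=[0.3871]  nu=[-3.3072]  x^+=[-0.3437]  P^+=[0.0599]

K[0,0] = 0.3871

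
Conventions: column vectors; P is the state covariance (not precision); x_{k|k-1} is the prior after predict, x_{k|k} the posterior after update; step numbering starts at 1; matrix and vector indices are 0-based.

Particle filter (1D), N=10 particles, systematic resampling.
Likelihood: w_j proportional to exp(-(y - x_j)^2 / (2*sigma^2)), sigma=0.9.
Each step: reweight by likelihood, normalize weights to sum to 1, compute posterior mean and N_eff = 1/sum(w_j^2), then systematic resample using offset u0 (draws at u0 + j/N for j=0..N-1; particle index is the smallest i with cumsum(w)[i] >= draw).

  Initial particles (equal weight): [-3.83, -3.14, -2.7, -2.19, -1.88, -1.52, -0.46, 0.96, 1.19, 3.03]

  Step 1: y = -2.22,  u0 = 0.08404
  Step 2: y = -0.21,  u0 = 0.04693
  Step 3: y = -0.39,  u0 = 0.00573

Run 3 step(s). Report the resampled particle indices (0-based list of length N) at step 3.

resampled_idx = [0, 3, 4, 5, 6, 6, 7, 8, 8, 9]

step 1: w=[0.0450, 0.1323, 0.1935, 0.2230, 0.2077, 0.1649, 0.0330, 0.0004, 0.0002, 0.0000]  mean=-2.2544  Neff=5.6143  idx=[1, 2, 2, 3, 3, 3, 4, 4, 5, 6]
step 2: w=[0.0025, 0.0110, 0.0110, 0.0449, 0.0449, 0.0449, 0.0902, 0.0902, 0.1749, 0.4855]  mean=-1.1905  Neff=3.4615  idx=[3, 5, 6, 8, 8, 9, 9, 9, 9, 9]
step 3: w=[0.0211, 0.0211, 0.0396, 0.0708, 0.0708, 0.1553, 0.1553, 0.1553, 0.1553, 0.1553]  mean=-0.7393  Neff=7.5126  idx=[0, 3, 4, 5, 6, 6, 7, 8, 8, 9]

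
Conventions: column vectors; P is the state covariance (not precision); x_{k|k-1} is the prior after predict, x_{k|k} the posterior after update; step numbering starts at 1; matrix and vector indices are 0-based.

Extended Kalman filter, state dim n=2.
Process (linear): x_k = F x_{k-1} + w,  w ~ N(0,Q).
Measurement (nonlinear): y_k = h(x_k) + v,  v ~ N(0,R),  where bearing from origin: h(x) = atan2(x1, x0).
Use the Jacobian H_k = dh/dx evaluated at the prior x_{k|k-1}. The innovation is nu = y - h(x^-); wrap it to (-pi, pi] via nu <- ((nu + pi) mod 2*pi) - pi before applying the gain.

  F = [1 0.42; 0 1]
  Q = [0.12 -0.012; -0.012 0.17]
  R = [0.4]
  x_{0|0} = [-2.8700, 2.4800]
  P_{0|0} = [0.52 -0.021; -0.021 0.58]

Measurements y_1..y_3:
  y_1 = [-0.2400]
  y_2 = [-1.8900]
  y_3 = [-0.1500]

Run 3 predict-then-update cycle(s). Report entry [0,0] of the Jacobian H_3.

step 1: x^-=[-1.8284, 2.4800]  P^-=[0.7247 0.2106; 0.2106 0.7500]  H_jac=[-0.2612 -0.1926]  S=[0.4985]  K=[-0.4612; -0.4002]  nu=[-2.4461]  x^+=[-0.7004, 3.4588]  P^+=[0.6187 0.1186; 0.1186 0.6702]
step 2: x^-=[0.7523, 3.4588]  P^-=[0.9565 0.3881; 0.3881 0.8402]  H_jac=[-0.2761 0.0600]  S=[0.4631]  K=[-0.5199; -0.1224]  nu=[3.0366]  x^+=[-0.8264, 3.0871]  P^+=[0.8314 0.3586; 0.3586 0.8332]
step 3: x^-=[0.4701, 3.0871]  P^-=[1.3996 0.6966; 0.6966 1.0032]  H_jac=[-0.3166 0.0482]  S=[0.5213]  K=[-0.7855; -0.3302]  nu=[-1.5697]  x^+=[1.7031, 3.6054]  P^+=[1.0779 0.5614; 0.5614 0.9464]

H_jac[0,0] = -0.3166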